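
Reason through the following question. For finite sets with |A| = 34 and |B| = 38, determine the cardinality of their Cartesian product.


The Cartesian product A x B contains all ordered pairs (a, b).
|A x B| = |A| * |B| = 34 * 38 = 1292

1292


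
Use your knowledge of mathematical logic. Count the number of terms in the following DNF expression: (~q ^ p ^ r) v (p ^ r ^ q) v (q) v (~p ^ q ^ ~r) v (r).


A DNF formula is a disjunction of terms (conjunctions).
Terms are separated by v.
Counting the disjuncts: 5 terms.

5


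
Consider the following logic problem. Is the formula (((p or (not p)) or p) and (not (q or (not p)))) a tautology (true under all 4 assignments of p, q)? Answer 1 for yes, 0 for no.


Check all 4 assignments:
p=0, q=0: 0
p=0, q=1: 0
p=1, q=0: 1
p=1, q=1: 0
Satisfying count = 1/4.
Tautology iff count = 4: no.

0


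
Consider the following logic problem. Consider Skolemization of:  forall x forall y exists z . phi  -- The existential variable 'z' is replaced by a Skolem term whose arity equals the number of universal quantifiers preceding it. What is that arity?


Quantifier prefix: forall x forall y exists z
'z' is existentially quantified at position 3.
Universal variables preceding it: x, y
Skolem function arity = 2

2


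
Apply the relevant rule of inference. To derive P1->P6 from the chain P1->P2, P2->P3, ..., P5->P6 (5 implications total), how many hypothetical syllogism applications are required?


With 5 implications in a chain connecting 6 propositions:
P1->P2, P2->P3, ..., P5->P6
Steps needed = (number of implications) - 1 = 5 - 1 = 4

4


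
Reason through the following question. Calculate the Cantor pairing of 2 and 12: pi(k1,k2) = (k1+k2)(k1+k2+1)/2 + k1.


k1 + k2 = 14
(k1+k2)(k1+k2+1)/2 = 14 * 15 / 2 = 105
pi = 105 + 2 = 107

107


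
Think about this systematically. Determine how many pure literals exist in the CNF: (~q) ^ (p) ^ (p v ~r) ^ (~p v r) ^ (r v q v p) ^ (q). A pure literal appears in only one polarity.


Check each variable for pure literal status:
p: mixed (not pure)
q: mixed (not pure)
r: mixed (not pure)
Pure literal count = 0

0


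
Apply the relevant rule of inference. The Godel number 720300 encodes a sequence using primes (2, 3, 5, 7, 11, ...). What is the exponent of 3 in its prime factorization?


Factorize 720300 by dividing by 3 repeatedly.
Division steps: 3 divides 720300 exactly 1 time(s).
Exponent of 3 = 1

1


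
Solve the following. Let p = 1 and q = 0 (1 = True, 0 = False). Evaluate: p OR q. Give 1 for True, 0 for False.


p = 1, q = 0
Operation: p OR q
Evaluate: 1 OR 0 = 1

1


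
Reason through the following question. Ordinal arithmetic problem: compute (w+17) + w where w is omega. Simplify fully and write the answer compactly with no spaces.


Compute (w+17) + w.
Ordinal + is associative but NOT commutative; for finite n>0, n + w = w but w + n stays w+n.
(w+17) + w = w + (17+w) = w + w = w*2 (the finite tail 17 is absorbed by the right w).
Result = w*2

w*2


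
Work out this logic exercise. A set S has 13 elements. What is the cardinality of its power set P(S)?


The power set of a set with n elements has 2^n elements.
|P(S)| = 2^13 = 8192

8192


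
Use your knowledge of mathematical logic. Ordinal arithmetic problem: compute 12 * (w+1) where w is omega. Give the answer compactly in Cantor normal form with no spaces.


Compute 12 * (w+1).
Ordinal * is associative and left-distributive over +, but NOT commutative; for finite n>1, n*w = w but w*n stays w*n.
By left-distributivity: 12 * (w+1) = 12*w + 12*1 = w + 12 = w+12.
Result = w+12

w+12


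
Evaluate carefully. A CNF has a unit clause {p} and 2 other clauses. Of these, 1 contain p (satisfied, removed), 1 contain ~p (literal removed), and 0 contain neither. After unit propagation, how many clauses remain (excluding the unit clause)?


Satisfied (removed): 1
Shortened (remain): 1
Unchanged (remain): 0
Remaining = 1 + 0 = 1

1


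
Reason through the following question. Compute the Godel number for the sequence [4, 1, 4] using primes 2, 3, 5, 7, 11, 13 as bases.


Encode each element as an exponent of the corresponding prime:
  2^4 = 16
  3^1 = 3
  5^4 = 625
Product = 16 * 3 * 625 = 30000

30000


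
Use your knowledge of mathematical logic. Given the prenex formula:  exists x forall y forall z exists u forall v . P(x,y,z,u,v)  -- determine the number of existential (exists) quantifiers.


Quantifier prefix: exists x forall y forall z exists u forall v
Mark each quantifier type:
  E U U E U
Universal count = 3, Existential count = 2
Asked for existential (exists) quantifiers: 2

2


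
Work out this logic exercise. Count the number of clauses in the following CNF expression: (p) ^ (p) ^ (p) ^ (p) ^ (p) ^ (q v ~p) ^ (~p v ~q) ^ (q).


A CNF formula is a conjunction of clauses.
Clauses are separated by ^.
Counting the conjuncts: 8 clauses.

8


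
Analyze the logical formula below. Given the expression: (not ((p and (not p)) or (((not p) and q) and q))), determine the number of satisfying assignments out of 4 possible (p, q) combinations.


Check all 4 assignments:
p=0, q=0: 1
p=0, q=1: 0
p=1, q=0: 1
p=1, q=1: 1
Count of True = 3

3


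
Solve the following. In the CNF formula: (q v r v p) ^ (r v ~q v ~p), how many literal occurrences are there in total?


Counting literals in each clause:
Clause 1: 3 literal(s)
Clause 2: 3 literal(s)
Total = 6

6


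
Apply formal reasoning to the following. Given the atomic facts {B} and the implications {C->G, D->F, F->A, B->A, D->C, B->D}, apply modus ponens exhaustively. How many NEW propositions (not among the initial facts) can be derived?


Initial facts: {B}
Apply modus ponens to closure:
  B and B->A  =>  A
  B and B->D  =>  D
  D and D->F  =>  F
  D and D->C  =>  C
  C and C->G  =>  G
Final known: {A, B, C, D, F, G}
New propositions: {A, C, D, F, G}
Count = 5

5


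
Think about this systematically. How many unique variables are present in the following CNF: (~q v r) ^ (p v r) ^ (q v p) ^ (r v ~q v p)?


Identify each variable that appears in the formula.
Variables found: p, q, r
Count = 3

3


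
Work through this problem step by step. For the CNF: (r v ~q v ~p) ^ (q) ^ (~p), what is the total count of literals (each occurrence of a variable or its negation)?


Counting literals in each clause:
Clause 1: 3 literal(s)
Clause 2: 1 literal(s)
Clause 3: 1 literal(s)
Total = 5

5


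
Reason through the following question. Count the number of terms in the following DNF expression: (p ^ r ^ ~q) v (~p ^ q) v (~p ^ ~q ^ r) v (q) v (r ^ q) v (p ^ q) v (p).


A DNF formula is a disjunction of terms (conjunctions).
Terms are separated by v.
Counting the disjuncts: 7 terms.

7


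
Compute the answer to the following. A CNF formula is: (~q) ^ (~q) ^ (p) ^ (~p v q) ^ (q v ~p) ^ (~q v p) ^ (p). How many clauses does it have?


A CNF formula is a conjunction of clauses.
Clauses are separated by ^.
Counting the conjuncts: 7 clauses.

7


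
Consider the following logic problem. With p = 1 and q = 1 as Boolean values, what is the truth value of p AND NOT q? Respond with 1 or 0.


p = 1, q = 1
Operation: p AND NOT q
Evaluate: 1 AND NOT 1 = 0

0


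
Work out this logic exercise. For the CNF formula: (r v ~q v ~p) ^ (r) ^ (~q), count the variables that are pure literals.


Check each variable for pure literal status:
p: pure negative
q: pure negative
r: pure positive
Pure literal count = 3

3


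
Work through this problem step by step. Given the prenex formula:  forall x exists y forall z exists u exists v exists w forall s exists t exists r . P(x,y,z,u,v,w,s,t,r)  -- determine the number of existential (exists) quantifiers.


Quantifier prefix: forall x exists y forall z exists u exists v exists w forall s exists t exists r
Mark each quantifier type:
  U E U E E E U E E
Universal count = 3, Existential count = 6
Asked for existential (exists) quantifiers: 6

6


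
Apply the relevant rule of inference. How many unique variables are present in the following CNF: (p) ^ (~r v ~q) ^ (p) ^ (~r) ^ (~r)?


Identify each variable that appears in the formula.
Variables found: p, q, r
Count = 3

3


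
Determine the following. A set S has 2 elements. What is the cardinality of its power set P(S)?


The power set of a set with n elements has 2^n elements.
|P(S)| = 2^2 = 4

4


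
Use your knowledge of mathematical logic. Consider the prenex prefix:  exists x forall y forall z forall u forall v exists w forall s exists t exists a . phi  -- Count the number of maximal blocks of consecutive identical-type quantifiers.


Quantifier-type sequence: E A A A A E A E E  (A=forall, E=exists)
Group into maximal same-type runs:
  Ex1 | Ax4 | Ex1 | Ax1 | Ex2
Number of blocks = 5

5


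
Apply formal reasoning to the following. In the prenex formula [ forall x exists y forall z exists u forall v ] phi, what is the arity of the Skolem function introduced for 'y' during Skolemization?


Quantifier prefix: forall x exists y forall z exists u forall v
'y' is existentially quantified at position 2.
Universal variables preceding it: x
Skolem function arity = 1

1


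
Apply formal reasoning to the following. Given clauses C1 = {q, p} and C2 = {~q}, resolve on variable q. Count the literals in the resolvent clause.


Remove q from C1 and ~q from C2.
C1 remainder: {p}
C2 remainder: {}
Union (resolvent): {p}
Resolvent has 1 literal(s).

1


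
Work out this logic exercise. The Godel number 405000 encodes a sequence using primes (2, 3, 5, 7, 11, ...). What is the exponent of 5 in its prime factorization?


Factorize 405000 by dividing by 5 repeatedly.
Division steps: 5 divides 405000 exactly 4 time(s).
Exponent of 5 = 4

4


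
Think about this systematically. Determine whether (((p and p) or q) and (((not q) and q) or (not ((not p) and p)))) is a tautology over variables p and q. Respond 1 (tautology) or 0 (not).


Check all 4 assignments:
p=0, q=0: 0
p=0, q=1: 1
p=1, q=0: 1
p=1, q=1: 1
Satisfying count = 3/4.
Tautology iff count = 4: no.

0


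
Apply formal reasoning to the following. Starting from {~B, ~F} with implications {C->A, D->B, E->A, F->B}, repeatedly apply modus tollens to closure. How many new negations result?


Initial negated facts: {~B, ~F}
Apply modus tollens to closure:
  ~B and D->B  =>  ~D
Final negated: {~B, ~D, ~F}
New negations: {~D}
Count = 1

1


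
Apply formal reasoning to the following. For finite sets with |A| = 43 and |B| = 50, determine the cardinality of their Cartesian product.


The Cartesian product A x B contains all ordered pairs (a, b).
|A x B| = |A| * |B| = 43 * 50 = 2150

2150


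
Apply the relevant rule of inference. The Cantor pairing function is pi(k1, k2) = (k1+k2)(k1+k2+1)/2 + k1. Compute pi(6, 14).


k1 + k2 = 20
(k1+k2)(k1+k2+1)/2 = 20 * 21 / 2 = 210
pi = 210 + 6 = 216

216


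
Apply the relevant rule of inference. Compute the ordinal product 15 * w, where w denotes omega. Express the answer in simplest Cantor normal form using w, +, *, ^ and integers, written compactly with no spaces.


Compute 15 * w.
Ordinal * is associative and left-distributive over +, but NOT commutative; for finite n>1, n*w = w but w*n stays w*n.
For finite n>0, n * w = sup{n*k : k<w} = w. So 15 * w = w.
Result = w

w


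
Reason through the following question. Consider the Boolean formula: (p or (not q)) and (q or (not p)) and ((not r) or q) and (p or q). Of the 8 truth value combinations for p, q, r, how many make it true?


Evaluate all 8 assignments for p, q, r:
p=0, q=0, r=0: 0
p=0, q=0, r=1: 0
p=0, q=1, r=0: 0
p=0, q=1, r=1: 0
p=1, q=0, r=0: 0
p=1, q=0, r=1: 0
p=1, q=1, r=0: 1
p=1, q=1, r=1: 1
Satisfying count = 2

2


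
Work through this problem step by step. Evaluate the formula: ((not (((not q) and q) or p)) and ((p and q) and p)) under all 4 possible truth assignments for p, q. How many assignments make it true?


Check all 4 assignments:
p=0, q=0: 0
p=0, q=1: 0
p=1, q=0: 0
p=1, q=1: 0
Count of True = 0

0


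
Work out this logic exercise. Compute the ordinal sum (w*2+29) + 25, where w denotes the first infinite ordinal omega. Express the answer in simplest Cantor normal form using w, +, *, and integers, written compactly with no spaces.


Compute (w*2+29) + 25.
Ordinal + is associative but NOT commutative; for finite n>0, n + w = w but w + n stays w+n.
By associativity: (w*2+29) + 25 = w*2 + (29+25) = w*2+54.
Result = w*2+54

w*2+54


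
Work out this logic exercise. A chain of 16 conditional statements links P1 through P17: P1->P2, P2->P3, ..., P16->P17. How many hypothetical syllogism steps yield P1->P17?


With 16 implications in a chain connecting 17 propositions:
P1->P2, P2->P3, ..., P16->P17
Steps needed = (number of implications) - 1 = 16 - 1 = 15

15


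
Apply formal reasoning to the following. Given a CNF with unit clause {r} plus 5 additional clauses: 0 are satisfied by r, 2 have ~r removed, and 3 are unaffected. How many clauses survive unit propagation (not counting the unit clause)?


Satisfied (removed): 0
Shortened (remain): 2
Unchanged (remain): 3
Remaining = 2 + 3 = 5

5


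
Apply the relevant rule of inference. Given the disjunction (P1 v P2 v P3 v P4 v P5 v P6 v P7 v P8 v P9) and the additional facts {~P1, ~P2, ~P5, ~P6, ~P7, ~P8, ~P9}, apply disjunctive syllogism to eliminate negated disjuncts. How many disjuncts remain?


Original disjuncts (9): P1, P2, P3, P4, P5, P6, P7, P8, P9
Negated (eliminate): ~P1, ~P2, ~P5, ~P6, ~P7, ~P8, ~P9
Remaining disjuncts: P3, P4
Count = 9 - 7 = 2

2


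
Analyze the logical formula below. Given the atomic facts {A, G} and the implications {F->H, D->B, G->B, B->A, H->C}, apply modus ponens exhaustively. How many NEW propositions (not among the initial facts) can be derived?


Initial facts: {A, G}
Apply modus ponens to closure:
  G and G->B  =>  B
Final known: {A, B, G}
New propositions: {B}
Count = 1

1


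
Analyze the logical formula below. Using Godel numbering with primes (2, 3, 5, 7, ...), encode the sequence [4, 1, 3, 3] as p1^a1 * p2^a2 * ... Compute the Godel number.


Encode each element as an exponent of the corresponding prime:
  2^4 = 16
  3^1 = 3
  5^3 = 125
  7^3 = 343
Product = 16 * 3 * 125 * 343 = 2058000

2058000


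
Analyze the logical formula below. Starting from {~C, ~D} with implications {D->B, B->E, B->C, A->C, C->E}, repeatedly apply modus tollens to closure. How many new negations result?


Initial negated facts: {~C, ~D}
Apply modus tollens to closure:
  ~C and B->C  =>  ~B
  ~C and A->C  =>  ~A
Final negated: {~A, ~B, ~C, ~D}
New negations: {~A, ~B}
Count = 2

2


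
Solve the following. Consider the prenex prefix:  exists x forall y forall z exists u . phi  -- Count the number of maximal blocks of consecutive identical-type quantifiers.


Quantifier-type sequence: E A A E  (A=forall, E=exists)
Group into maximal same-type runs:
  Ex1 | Ax2 | Ex1
Number of blocks = 3

3


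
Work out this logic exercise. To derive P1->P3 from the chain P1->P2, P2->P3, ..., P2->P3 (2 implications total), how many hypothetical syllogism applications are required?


With 2 implications in a chain connecting 3 propositions:
P1->P2, P2->P3, ..., P2->P3
Steps needed = (number of implications) - 1 = 2 - 1 = 1

1


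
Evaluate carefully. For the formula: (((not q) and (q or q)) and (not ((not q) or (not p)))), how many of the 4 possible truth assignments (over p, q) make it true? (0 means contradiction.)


Check all 4 assignments:
p=0, q=0: 0
p=0, q=1: 0
p=1, q=0: 0
p=1, q=1: 0
Count of True = 0

0


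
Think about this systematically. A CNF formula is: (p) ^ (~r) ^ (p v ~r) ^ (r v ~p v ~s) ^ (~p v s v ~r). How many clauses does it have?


A CNF formula is a conjunction of clauses.
Clauses are separated by ^.
Counting the conjuncts: 5 clauses.

5


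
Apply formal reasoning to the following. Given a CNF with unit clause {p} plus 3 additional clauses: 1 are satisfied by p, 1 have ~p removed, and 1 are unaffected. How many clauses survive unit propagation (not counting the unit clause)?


Satisfied (removed): 1
Shortened (remain): 1
Unchanged (remain): 1
Remaining = 1 + 1 = 2

2


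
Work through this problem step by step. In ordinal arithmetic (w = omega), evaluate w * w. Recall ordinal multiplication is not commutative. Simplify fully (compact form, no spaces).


Compute w * w.
Ordinal * is associative and left-distributive over +, but NOT commutative; for finite n>1, n*w = w but w*n stays w*n.
w * w = w^2 by definition.
Result = w^2

w^2


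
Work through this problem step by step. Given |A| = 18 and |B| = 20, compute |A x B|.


The Cartesian product A x B contains all ordered pairs (a, b).
|A x B| = |A| * |B| = 18 * 20 = 360

360


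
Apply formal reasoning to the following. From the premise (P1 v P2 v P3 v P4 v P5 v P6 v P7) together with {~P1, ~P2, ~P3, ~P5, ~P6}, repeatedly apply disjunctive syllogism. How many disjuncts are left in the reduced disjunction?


Original disjuncts (7): P1, P2, P3, P4, P5, P6, P7
Negated (eliminate): ~P1, ~P2, ~P3, ~P5, ~P6
Remaining disjuncts: P4, P7
Count = 7 - 5 = 2

2


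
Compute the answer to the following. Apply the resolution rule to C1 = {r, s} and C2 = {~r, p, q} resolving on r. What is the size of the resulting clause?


Remove r from C1 and ~r from C2.
C1 remainder: {s}
C2 remainder: {p, q}
Union (resolvent): {p, q, s}
Resolvent has 3 literal(s).

3


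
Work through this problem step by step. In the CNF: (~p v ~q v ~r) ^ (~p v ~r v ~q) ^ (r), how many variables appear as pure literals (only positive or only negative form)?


Check each variable for pure literal status:
p: pure negative
q: pure negative
r: mixed (not pure)
Pure literal count = 2

2


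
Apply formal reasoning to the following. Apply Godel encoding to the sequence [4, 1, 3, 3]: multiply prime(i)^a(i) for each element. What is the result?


Encode each element as an exponent of the corresponding prime:
  2^4 = 16
  3^1 = 3
  5^3 = 125
  7^3 = 343
Product = 16 * 3 * 125 * 343 = 2058000

2058000


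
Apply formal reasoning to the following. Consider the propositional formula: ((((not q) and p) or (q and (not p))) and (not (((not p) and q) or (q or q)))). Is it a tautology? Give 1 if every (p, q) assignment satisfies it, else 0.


Check all 4 assignments:
p=0, q=0: 0
p=0, q=1: 0
p=1, q=0: 1
p=1, q=1: 0
Satisfying count = 1/4.
Tautology iff count = 4: no.

0


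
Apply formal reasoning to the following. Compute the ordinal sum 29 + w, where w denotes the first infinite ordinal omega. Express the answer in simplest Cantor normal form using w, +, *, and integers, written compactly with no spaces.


Compute 29 + w.
Ordinal + is associative but NOT commutative; for finite n>0, n + w = w but w + n stays w+n.
Any finite left addend is absorbed by w on the right: 29 + w = w.
Result = w

w


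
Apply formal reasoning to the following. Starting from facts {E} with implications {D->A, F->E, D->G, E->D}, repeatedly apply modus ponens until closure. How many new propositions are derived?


Initial facts: {E}
Apply modus ponens to closure:
  E and E->D  =>  D
  D and D->A  =>  A
  D and D->G  =>  G
Final known: {A, D, E, G}
New propositions: {A, D, G}
Count = 3

3


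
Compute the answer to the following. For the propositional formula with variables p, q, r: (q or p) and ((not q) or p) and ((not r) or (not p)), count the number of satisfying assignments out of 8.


Evaluate all 8 assignments for p, q, r:
p=0, q=0, r=0: 0
p=0, q=0, r=1: 0
p=0, q=1, r=0: 0
p=0, q=1, r=1: 0
p=1, q=0, r=0: 1
p=1, q=0, r=1: 0
p=1, q=1, r=0: 1
p=1, q=1, r=1: 0
Satisfying count = 2

2


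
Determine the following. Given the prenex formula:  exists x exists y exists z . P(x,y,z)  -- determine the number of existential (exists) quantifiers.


Quantifier prefix: exists x exists y exists z
Mark each quantifier type:
  E E E
Universal count = 0, Existential count = 3
Asked for existential (exists) quantifiers: 3

3


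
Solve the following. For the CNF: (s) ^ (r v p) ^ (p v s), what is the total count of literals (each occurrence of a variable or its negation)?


Counting literals in each clause:
Clause 1: 1 literal(s)
Clause 2: 2 literal(s)
Clause 3: 2 literal(s)
Total = 5

5


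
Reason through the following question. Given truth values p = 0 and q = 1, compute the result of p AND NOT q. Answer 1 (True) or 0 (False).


p = 0, q = 1
Operation: p AND NOT q
Evaluate: 0 AND NOT 1 = 0

0


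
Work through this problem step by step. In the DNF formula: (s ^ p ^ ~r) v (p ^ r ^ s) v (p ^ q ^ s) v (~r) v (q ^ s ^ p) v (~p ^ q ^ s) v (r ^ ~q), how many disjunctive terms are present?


A DNF formula is a disjunction of terms (conjunctions).
Terms are separated by v.
Counting the disjuncts: 7 terms.

7


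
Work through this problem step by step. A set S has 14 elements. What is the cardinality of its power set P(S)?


The power set of a set with n elements has 2^n elements.
|P(S)| = 2^14 = 16384

16384


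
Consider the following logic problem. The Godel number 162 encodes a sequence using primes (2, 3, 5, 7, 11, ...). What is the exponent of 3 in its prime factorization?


Factorize 162 by dividing by 3 repeatedly.
Division steps: 3 divides 162 exactly 4 time(s).
Exponent of 3 = 4

4


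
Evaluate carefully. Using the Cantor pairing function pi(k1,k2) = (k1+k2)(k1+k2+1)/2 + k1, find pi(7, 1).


k1 + k2 = 8
(k1+k2)(k1+k2+1)/2 = 8 * 9 / 2 = 36
pi = 36 + 7 = 43

43


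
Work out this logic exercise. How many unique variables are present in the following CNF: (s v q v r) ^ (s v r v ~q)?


Identify each variable that appears in the formula.
Variables found: q, r, s
Count = 3

3


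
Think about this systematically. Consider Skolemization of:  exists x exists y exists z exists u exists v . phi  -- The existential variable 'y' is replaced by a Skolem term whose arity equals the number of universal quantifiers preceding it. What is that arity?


Quantifier prefix: exists x exists y exists z exists u exists v
'y' is existentially quantified at position 2.
No universal quantifiers precede it.
Skolem function arity = 0 (a Skolem constant)

0


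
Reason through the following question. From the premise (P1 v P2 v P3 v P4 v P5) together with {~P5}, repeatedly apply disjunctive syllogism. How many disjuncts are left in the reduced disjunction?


Original disjuncts (5): P1, P2, P3, P4, P5
Negated (eliminate): ~P5
Remaining disjuncts: P1, P2, P3, P4
Count = 5 - 1 = 4

4


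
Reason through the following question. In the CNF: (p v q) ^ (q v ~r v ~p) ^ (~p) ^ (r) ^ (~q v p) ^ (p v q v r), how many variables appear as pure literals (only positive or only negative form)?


Check each variable for pure literal status:
p: mixed (not pure)
q: mixed (not pure)
r: mixed (not pure)
Pure literal count = 0

0


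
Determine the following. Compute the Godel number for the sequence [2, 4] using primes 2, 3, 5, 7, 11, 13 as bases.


Encode each element as an exponent of the corresponding prime:
  2^2 = 4
  3^4 = 81
Product = 4 * 81 = 324

324


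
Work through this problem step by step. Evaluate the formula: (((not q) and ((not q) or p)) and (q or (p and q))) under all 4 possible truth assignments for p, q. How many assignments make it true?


Check all 4 assignments:
p=0, q=0: 0
p=0, q=1: 0
p=1, q=0: 0
p=1, q=1: 0
Count of True = 0

0


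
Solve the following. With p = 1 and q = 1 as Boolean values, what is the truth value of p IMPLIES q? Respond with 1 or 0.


p = 1, q = 1
Operation: p IMPLIES q
Evaluate: 1 IMPLIES 1 = 1

1


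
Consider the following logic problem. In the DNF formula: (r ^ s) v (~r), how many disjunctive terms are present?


A DNF formula is a disjunction of terms (conjunctions).
Terms are separated by v.
Counting the disjuncts: 2 terms.

2


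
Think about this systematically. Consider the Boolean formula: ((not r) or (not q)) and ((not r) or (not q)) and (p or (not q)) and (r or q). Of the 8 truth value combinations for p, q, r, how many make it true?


Evaluate all 8 assignments for p, q, r:
p=0, q=0, r=0: 0
p=0, q=0, r=1: 1
p=0, q=1, r=0: 0
p=0, q=1, r=1: 0
p=1, q=0, r=0: 0
p=1, q=0, r=1: 1
p=1, q=1, r=0: 1
p=1, q=1, r=1: 0
Satisfying count = 3

3


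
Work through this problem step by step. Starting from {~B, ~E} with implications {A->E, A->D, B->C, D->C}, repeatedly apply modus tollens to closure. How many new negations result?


Initial negated facts: {~B, ~E}
Apply modus tollens to closure:
  ~E and A->E  =>  ~A
Final negated: {~A, ~B, ~E}
New negations: {~A}
Count = 1

1


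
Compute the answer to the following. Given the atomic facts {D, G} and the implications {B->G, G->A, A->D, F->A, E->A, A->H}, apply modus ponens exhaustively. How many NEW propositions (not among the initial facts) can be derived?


Initial facts: {D, G}
Apply modus ponens to closure:
  G and G->A  =>  A
  A and A->H  =>  H
Final known: {A, D, G, H}
New propositions: {A, H}
Count = 2

2


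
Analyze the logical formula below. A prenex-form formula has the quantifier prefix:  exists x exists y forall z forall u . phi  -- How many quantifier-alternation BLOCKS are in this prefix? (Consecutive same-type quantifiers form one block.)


Quantifier-type sequence: E E A A  (A=forall, E=exists)
Group into maximal same-type runs:
  Ex2 | Ax2
Number of blocks = 2

2


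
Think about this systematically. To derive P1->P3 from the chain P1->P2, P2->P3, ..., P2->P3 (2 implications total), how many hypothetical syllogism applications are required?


With 2 implications in a chain connecting 3 propositions:
P1->P2, P2->P3, ..., P2->P3
Steps needed = (number of implications) - 1 = 2 - 1 = 1

1


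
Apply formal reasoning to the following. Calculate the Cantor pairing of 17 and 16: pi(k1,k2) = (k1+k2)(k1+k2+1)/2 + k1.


k1 + k2 = 33
(k1+k2)(k1+k2+1)/2 = 33 * 34 / 2 = 561
pi = 561 + 17 = 578

578


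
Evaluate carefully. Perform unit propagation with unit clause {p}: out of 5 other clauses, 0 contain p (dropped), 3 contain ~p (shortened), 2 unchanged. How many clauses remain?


Satisfied (removed): 0
Shortened (remain): 3
Unchanged (remain): 2
Remaining = 3 + 2 = 5

5


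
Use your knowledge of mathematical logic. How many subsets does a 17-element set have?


The power set of a set with n elements has 2^n elements.
|P(S)| = 2^17 = 131072

131072


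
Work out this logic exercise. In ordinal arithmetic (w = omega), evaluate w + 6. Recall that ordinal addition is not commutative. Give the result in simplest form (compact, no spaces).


Compute w + 6.
Ordinal + is associative but NOT commutative; for finite n>0, n + w = w but w + n stays w+n.
w + 6 is already in normal form (a successor ordinal beyond w).
Result = w+6

w+6


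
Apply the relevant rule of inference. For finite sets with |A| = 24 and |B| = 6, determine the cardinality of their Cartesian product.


The Cartesian product A x B contains all ordered pairs (a, b).
|A x B| = |A| * |B| = 24 * 6 = 144

144


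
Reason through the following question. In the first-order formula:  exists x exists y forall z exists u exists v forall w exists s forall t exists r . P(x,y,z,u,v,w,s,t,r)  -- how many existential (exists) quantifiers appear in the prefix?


Quantifier prefix: exists x exists y forall z exists u exists v forall w exists s forall t exists r
Mark each quantifier type:
  E E U E E U E U E
Universal count = 3, Existential count = 6
Asked for existential (exists) quantifiers: 6

6


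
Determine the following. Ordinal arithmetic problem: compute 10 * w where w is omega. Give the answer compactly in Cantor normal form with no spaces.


Compute 10 * w.
Ordinal * is associative and left-distributive over +, but NOT commutative; for finite n>1, n*w = w but w*n stays w*n.
For finite n>0, n * w = sup{n*k : k<w} = w. So 10 * w = w.
Result = w

w


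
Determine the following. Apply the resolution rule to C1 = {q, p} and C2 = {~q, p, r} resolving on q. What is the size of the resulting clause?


Remove q from C1 and ~q from C2.
C1 remainder: {p}
C2 remainder: {p, r}
Union (resolvent): {p, r}
Resolvent has 2 literal(s).

2


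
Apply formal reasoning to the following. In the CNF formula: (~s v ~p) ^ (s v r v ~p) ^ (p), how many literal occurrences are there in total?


Counting literals in each clause:
Clause 1: 2 literal(s)
Clause 2: 3 literal(s)
Clause 3: 1 literal(s)
Total = 6

6


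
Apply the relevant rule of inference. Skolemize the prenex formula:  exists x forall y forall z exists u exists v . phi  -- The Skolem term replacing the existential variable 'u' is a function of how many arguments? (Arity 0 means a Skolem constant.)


Quantifier prefix: exists x forall y forall z exists u exists v
'u' is existentially quantified at position 4.
Universal variables preceding it: y, z
Skolem function arity = 2

2


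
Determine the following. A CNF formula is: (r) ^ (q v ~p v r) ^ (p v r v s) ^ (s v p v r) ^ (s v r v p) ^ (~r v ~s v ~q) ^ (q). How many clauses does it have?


A CNF formula is a conjunction of clauses.
Clauses are separated by ^.
Counting the conjuncts: 7 clauses.

7


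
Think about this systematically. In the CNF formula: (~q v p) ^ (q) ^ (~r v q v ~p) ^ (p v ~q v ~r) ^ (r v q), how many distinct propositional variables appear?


Identify each variable that appears in the formula.
Variables found: p, q, r
Count = 3

3


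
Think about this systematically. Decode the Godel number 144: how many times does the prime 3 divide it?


Factorize 144 by dividing by 3 repeatedly.
Division steps: 3 divides 144 exactly 2 time(s).
Exponent of 3 = 2

2


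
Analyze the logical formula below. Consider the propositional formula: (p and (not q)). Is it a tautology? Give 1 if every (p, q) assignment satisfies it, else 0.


Check all 4 assignments:
p=0, q=0: 0
p=0, q=1: 0
p=1, q=0: 1
p=1, q=1: 0
Satisfying count = 1/4.
Tautology iff count = 4: no.

0


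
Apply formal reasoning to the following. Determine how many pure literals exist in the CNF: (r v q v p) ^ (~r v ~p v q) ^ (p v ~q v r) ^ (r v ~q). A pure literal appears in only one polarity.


Check each variable for pure literal status:
p: mixed (not pure)
q: mixed (not pure)
r: mixed (not pure)
Pure literal count = 0

0


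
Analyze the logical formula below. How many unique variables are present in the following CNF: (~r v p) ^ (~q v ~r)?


Identify each variable that appears in the formula.
Variables found: p, q, r
Count = 3

3


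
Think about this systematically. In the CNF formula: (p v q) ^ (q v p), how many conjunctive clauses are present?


A CNF formula is a conjunction of clauses.
Clauses are separated by ^.
Counting the conjuncts: 2 clauses.

2


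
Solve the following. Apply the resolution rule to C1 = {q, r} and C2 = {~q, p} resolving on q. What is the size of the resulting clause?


Remove q from C1 and ~q from C2.
C1 remainder: {r}
C2 remainder: {p}
Union (resolvent): {p, r}
Resolvent has 2 literal(s).

2


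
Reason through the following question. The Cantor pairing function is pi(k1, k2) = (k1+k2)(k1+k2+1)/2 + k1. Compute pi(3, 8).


k1 + k2 = 11
(k1+k2)(k1+k2+1)/2 = 11 * 12 / 2 = 66
pi = 66 + 3 = 69

69


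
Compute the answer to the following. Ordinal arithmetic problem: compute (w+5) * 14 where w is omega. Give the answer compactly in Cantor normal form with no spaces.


Compute (w+5) * 14.
Ordinal * is associative and left-distributive over +, but NOT commutative; for finite n>1, n*w = w but w*n stays w*n.
(w+5) * 14 = (w+5) repeated 14 times. Each intermediate +5 is absorbed by the following w; only the last survives: w*14+5.
Result = w*14+5

w*14+5


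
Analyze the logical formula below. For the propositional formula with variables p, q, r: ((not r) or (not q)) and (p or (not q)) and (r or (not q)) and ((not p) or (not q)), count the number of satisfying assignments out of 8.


Evaluate all 8 assignments for p, q, r:
p=0, q=0, r=0: 1
p=0, q=0, r=1: 1
p=0, q=1, r=0: 0
p=0, q=1, r=1: 0
p=1, q=0, r=0: 1
p=1, q=0, r=1: 1
p=1, q=1, r=0: 0
p=1, q=1, r=1: 0
Satisfying count = 4

4


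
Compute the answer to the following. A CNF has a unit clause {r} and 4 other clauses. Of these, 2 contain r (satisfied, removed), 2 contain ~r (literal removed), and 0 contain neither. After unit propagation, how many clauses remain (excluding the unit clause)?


Satisfied (removed): 2
Shortened (remain): 2
Unchanged (remain): 0
Remaining = 2 + 0 = 2

2


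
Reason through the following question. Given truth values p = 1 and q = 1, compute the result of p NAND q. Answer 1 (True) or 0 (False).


p = 1, q = 1
Operation: p NAND q
Evaluate: 1 NAND 1 = 0

0


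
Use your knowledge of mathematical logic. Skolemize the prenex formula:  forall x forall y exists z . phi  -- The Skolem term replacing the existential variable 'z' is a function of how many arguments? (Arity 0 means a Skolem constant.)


Quantifier prefix: forall x forall y exists z
'z' is existentially quantified at position 3.
Universal variables preceding it: x, y
Skolem function arity = 2

2


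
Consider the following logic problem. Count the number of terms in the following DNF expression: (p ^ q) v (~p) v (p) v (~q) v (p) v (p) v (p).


A DNF formula is a disjunction of terms (conjunctions).
Terms are separated by v.
Counting the disjuncts: 7 terms.

7


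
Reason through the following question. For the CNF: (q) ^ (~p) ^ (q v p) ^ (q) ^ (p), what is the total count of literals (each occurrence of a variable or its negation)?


Counting literals in each clause:
Clause 1: 1 literal(s)
Clause 2: 1 literal(s)
Clause 3: 2 literal(s)
Clause 4: 1 literal(s)
Clause 5: 1 literal(s)
Total = 6

6


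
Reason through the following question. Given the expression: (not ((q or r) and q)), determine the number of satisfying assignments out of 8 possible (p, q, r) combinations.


Check all 8 assignments:
p=0, q=0, r=0: 1
p=0, q=0, r=1: 1
p=0, q=1, r=0: 0
p=0, q=1, r=1: 0
p=1, q=0, r=0: 1
p=1, q=0, r=1: 1
p=1, q=1, r=0: 0
p=1, q=1, r=1: 0
Count of True = 4

4


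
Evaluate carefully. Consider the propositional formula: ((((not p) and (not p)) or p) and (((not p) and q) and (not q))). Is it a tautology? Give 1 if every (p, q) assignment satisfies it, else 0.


Check all 4 assignments:
p=0, q=0: 0
p=0, q=1: 0
p=1, q=0: 0
p=1, q=1: 0
Satisfying count = 0/4.
Tautology iff count = 4: no.

0


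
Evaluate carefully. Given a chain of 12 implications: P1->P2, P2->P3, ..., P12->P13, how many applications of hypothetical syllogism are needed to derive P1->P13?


With 12 implications in a chain connecting 13 propositions:
P1->P2, P2->P3, ..., P12->P13
Steps needed = (number of implications) - 1 = 12 - 1 = 11

11


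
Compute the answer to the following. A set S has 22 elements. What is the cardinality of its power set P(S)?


The power set of a set with n elements has 2^n elements.
|P(S)| = 2^22 = 4194304

4194304


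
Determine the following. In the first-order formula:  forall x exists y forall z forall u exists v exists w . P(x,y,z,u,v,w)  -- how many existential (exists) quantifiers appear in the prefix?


Quantifier prefix: forall x exists y forall z forall u exists v exists w
Mark each quantifier type:
  U E U U E E
Universal count = 3, Existential count = 3
Asked for existential (exists) quantifiers: 3

3


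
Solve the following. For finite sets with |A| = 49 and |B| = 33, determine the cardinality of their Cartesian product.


The Cartesian product A x B contains all ordered pairs (a, b).
|A x B| = |A| * |B| = 49 * 33 = 1617

1617


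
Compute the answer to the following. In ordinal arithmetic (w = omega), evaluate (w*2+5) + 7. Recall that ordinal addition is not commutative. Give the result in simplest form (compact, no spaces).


Compute (w*2+5) + 7.
Ordinal + is associative but NOT commutative; for finite n>0, n + w = w but w + n stays w+n.
By associativity: (w*2+5) + 7 = w*2 + (5+7) = w*2+12.
Result = w*2+12

w*2+12


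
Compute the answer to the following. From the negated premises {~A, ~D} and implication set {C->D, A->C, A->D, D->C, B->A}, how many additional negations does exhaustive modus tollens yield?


Initial negated facts: {~A, ~D}
Apply modus tollens to closure:
  ~D and C->D  =>  ~C
  ~A and B->A  =>  ~B
Final negated: {~A, ~B, ~C, ~D}
New negations: {~B, ~C}
Count = 2

2


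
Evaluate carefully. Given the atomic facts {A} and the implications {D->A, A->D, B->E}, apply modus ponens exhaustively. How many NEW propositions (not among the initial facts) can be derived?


Initial facts: {A}
Apply modus ponens to closure:
  A and A->D  =>  D
Final known: {A, D}
New propositions: {D}
Count = 1

1


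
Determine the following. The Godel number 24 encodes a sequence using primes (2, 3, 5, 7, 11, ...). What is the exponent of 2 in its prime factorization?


Factorize 24 by dividing by 2 repeatedly.
Division steps: 2 divides 24 exactly 3 time(s).
Exponent of 2 = 3

3


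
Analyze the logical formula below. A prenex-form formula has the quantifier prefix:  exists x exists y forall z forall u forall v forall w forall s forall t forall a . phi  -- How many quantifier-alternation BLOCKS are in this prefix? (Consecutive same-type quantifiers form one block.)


Quantifier-type sequence: E E A A A A A A A  (A=forall, E=exists)
Group into maximal same-type runs:
  Ex2 | Ax7
Number of blocks = 2

2


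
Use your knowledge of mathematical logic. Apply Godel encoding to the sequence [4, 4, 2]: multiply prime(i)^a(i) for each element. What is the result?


Encode each element as an exponent of the corresponding prime:
  2^4 = 16
  3^4 = 81
  5^2 = 25
Product = 16 * 81 * 25 = 32400

32400


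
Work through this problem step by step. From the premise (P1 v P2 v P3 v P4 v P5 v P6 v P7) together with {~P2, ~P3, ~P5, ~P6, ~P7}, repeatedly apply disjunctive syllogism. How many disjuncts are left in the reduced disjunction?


Original disjuncts (7): P1, P2, P3, P4, P5, P6, P7
Negated (eliminate): ~P2, ~P3, ~P5, ~P6, ~P7
Remaining disjuncts: P1, P4
Count = 7 - 5 = 2

2


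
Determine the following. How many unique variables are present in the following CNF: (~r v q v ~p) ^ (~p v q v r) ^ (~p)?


Identify each variable that appears in the formula.
Variables found: p, q, r
Count = 3

3


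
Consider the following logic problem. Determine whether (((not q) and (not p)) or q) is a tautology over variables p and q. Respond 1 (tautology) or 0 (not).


Check all 4 assignments:
p=0, q=0: 1
p=0, q=1: 1
p=1, q=0: 0
p=1, q=1: 1
Satisfying count = 3/4.
Tautology iff count = 4: no.

0


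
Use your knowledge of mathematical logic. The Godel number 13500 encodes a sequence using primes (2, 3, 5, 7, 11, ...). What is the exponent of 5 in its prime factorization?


Factorize 13500 by dividing by 5 repeatedly.
Division steps: 5 divides 13500 exactly 3 time(s).
Exponent of 5 = 3

3


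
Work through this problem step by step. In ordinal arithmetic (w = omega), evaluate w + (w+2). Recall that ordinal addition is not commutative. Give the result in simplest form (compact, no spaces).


Compute w + (w+2).
Ordinal + is associative but NOT commutative; for finite n>0, n + w = w but w + n stays w+n.
w + (w+2) = (w+w) + 2 = w*2+2.
Result = w*2+2

w*2+2


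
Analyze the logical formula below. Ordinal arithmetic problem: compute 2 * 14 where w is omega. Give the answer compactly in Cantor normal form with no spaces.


Compute 2 * 14.
Ordinal * is associative and left-distributive over +, but NOT commutative; for finite n>1, n*w = w but w*n stays w*n.
Both finite; ordinal * agrees with natural *: 2 * 14 = 28.
Result = 28

28


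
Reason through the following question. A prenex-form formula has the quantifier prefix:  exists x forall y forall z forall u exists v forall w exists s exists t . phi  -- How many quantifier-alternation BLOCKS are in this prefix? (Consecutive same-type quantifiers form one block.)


Quantifier-type sequence: E A A A E A E E  (A=forall, E=exists)
Group into maximal same-type runs:
  Ex1 | Ax3 | Ex1 | Ax1 | Ex2
Number of blocks = 5

5
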